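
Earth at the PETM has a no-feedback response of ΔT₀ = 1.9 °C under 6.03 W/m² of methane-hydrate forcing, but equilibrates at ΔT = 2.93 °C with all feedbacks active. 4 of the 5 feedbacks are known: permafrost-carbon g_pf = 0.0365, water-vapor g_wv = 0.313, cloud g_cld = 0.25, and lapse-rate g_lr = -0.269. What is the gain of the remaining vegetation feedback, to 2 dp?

Amplification A = ΔT/ΔT₀ = 2.93/1.9 = 1.542.
Total gain g = 1 − 1/A = 1 − 1/1.542 = 0.3515.
Known gains sum to 0.0365 + 0.313 + 0.25 − 0.269 = 0.3305.
g_veg = 0.3515 − 0.3305 = 0.02.

0.02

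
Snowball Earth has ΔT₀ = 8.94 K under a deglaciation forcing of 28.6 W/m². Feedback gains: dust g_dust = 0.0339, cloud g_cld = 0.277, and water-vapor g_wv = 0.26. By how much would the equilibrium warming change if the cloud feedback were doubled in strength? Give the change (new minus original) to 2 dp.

37.94 K

Original: g = 0.5709, ΔT = 8.94/(1−0.5709) = 20.8343 K.
With doubled cloud: g' = 0.8479, ΔT' = 8.94/(1−0.8479) = 58.7771 K.
Change = 58.7771 − 20.8343 = 37.94 K.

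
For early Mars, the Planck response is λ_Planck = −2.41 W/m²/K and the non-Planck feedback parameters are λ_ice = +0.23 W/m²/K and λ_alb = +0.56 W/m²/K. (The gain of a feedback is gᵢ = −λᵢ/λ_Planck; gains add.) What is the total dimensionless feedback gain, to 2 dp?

0.33

Convert to gains: g_ice = 0.23/2.41 = 0.09544; g_alb = 0.56/2.41 = 0.2324.
Total gain g = 0.32784.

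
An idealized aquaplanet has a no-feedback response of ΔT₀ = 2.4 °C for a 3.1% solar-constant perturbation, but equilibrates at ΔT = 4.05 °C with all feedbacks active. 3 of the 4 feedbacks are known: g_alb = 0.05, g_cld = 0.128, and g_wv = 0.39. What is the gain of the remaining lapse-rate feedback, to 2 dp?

-0.16

Amplification A = ΔT/ΔT₀ = 4.05/2.4 = 1.688.
Total gain g = 1 − 1/A = 1 − 1/1.688 = 0.4076.
Known gains sum to 0.05 + 0.128 + 0.39 = 0.568.
g_lr = 0.4076 − 0.568 = -0.16.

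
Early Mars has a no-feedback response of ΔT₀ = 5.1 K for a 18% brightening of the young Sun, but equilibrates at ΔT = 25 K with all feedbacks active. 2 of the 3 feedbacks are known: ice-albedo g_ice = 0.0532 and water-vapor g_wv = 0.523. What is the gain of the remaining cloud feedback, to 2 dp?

Amplification A = ΔT/ΔT₀ = 25/5.1 = 4.902.
Total gain g = 1 − 1/A = 1 − 1/4.902 = 0.796.
Known gains sum to 0.0532 + 0.523 = 0.5762.
g_cld = 0.796 − 0.5762 = 0.22.

0.22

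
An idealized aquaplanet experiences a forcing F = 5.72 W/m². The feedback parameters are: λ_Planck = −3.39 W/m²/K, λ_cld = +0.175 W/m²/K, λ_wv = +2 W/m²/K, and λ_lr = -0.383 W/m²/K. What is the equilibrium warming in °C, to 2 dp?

3.58 °C

Net feedback parameter λ = (−3.39) + (+0.175) + (+2) + (-0.383) = -1.598 W/m²/K.
ΔT = −F/λ = −5.72/(-1.598) = 3.58 °C.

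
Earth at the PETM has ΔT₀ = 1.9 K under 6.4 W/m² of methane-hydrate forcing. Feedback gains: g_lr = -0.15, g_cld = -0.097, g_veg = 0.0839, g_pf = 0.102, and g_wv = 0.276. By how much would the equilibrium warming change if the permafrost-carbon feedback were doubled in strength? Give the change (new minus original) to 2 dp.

Original: g = 0.2149, ΔT = 1.9/(1−0.2149) = 2.4201 K.
With doubled permafrost-carbon: g' = 0.3169, ΔT' = 1.9/(1−0.3169) = 2.7814 K.
Change = 2.7814 − 2.4201 = 0.36 K.

0.36 K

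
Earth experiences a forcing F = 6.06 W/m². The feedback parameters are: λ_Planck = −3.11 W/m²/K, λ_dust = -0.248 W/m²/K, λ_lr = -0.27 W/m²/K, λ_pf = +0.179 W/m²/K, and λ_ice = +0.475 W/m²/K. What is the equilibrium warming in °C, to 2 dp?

Net feedback parameter λ = (−3.11) + (-0.248) + (-0.27) + (+0.179) + (+0.475) = -2.974 W/m²/K.
ΔT = −F/λ = −6.06/(-2.974) = 2.04 °C.

2.04 °C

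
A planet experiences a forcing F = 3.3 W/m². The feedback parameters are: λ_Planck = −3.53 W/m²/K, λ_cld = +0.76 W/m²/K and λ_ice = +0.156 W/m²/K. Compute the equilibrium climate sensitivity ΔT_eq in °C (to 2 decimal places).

Net feedback parameter λ = (−3.53) + (+0.76) + (+0.156) = -2.614 W/m²/K.
ΔT = −F/λ = −3.3/(-2.614) = 1.26 °C.

1.26 °C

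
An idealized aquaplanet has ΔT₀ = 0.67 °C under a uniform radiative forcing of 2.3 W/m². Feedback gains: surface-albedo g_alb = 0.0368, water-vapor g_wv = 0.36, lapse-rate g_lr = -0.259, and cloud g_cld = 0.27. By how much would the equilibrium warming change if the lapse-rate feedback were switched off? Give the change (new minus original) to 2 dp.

0.88 °C

Original: g = 0.4078, ΔT = 0.67/(1−0.4078) = 1.1314 °C.
Without lapse-rate: g' = 0.6668, ΔT' = 0.67/(1−0.6668) = 2.0108 °C.
Change = 2.0108 − 1.1314 = 0.88 °C.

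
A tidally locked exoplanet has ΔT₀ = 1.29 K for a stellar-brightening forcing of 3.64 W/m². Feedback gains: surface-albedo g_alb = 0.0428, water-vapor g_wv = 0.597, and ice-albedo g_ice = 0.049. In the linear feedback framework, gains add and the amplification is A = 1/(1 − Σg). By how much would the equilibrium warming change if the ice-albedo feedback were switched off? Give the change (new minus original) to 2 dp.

Original: g = 0.6888, ΔT = 1.29/(1−0.6888) = 4.1452 K.
Without ice-albedo: g' = 0.6398, ΔT' = 1.29/(1−0.6398) = 3.5813 K.
Change = 3.5813 − 4.1452 = -0.56 K.

-0.56 K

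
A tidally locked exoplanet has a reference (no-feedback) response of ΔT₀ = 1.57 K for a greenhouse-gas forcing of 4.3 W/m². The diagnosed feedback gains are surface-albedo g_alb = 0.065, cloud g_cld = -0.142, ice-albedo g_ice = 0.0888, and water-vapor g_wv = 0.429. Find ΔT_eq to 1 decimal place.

Total gain g = 0.065 − 0.142 + 0.0888 + 0.429 = 0.4408.
Amplification A = 1/(1 − 0.4408) = 1.788.
ΔT = 1.57 × 1.788 = 2.8 K.

2.8 K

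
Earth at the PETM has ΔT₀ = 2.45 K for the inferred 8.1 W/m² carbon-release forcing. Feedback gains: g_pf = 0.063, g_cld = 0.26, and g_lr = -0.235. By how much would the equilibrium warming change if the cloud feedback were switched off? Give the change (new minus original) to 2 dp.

-0.60 K

Original: g = 0.088, ΔT = 2.45/(1−0.088) = 2.6864 K.
Without cloud: g' = -0.172, ΔT' = 2.45/(1+0.172) = 2.0904 K.
Change = 2.0904 − 2.6864 = -0.60 K.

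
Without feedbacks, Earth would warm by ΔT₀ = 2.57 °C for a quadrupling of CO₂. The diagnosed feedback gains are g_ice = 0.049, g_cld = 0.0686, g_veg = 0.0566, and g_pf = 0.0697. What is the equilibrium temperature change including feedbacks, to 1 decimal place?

3.4 °C

Total gain g = 0.049 + 0.0686 + 0.0566 + 0.0697 = 0.2439.
Amplification A = 1/(1 − 0.2439) = 1.323.
ΔT = 2.57 × 1.323 = 3.4 °C.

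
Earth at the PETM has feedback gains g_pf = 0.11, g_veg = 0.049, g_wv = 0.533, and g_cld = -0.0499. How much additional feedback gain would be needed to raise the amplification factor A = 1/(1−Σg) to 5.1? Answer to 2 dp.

Current total gain = 0.6421.
Target gain for A = 5.1: g* = 1 − 1/5.1 = 0.8039.
Additional gain needed = 0.8039 − 0.6421 = 0.16.

0.16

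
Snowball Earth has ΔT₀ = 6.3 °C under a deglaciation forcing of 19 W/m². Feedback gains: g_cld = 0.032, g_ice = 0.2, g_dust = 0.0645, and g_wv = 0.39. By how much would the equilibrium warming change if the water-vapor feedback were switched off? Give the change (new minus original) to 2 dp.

Original: g = 0.6865, ΔT = 6.3/(1−0.6865) = 20.0957 °C.
Without water-vapor: g' = 0.2965, ΔT' = 6.3/(1−0.2965) = 8.9552 °C.
Change = 8.9552 − 20.0957 = -11.14 °C.

-11.14 °C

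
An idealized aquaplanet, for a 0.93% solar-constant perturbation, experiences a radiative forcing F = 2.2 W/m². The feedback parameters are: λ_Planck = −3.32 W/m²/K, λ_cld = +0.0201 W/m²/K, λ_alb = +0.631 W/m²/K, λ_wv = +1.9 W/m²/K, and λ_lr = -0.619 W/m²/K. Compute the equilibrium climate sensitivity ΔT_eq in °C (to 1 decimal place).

1.6 °C

Net feedback parameter λ = (−3.32) + (+0.0201) + (+0.631) + (+1.9) + (-0.619) = -1.3879 W/m²/K.
ΔT = −F/λ = −2.2/(-1.3879) = 1.6 °C.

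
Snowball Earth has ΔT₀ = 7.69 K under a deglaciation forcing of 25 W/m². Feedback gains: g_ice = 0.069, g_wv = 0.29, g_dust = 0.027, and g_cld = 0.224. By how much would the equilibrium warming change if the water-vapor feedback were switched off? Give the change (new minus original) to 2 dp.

-8.41 K

Original: g = 0.61, ΔT = 7.69/(1−0.61) = 19.7179 K.
Without water-vapor: g' = 0.32, ΔT' = 7.69/(1−0.32) = 11.3088 K.
Change = 11.3088 − 19.7179 = -8.41 K.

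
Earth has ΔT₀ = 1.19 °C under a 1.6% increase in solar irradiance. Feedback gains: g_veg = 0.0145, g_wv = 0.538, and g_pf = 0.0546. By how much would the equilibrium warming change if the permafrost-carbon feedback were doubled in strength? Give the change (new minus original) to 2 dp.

Original: g = 0.6071, ΔT = 1.19/(1−0.6071) = 3.0288 °C.
With doubled permafrost-carbon: g' = 0.6617, ΔT' = 1.19/(1−0.6617) = 3.5176 °C.
Change = 3.5176 − 3.0288 = 0.49 °C.

0.49 °C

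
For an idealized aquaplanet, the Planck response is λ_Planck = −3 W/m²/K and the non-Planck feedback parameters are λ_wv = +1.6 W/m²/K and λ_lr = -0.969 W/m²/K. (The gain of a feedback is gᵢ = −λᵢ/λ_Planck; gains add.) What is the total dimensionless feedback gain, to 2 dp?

0.21

Convert to gains: g_wv = 1.6/3 = 0.5333; g_lr = -0.969/3 = -0.323.
Total gain g = 0.2103.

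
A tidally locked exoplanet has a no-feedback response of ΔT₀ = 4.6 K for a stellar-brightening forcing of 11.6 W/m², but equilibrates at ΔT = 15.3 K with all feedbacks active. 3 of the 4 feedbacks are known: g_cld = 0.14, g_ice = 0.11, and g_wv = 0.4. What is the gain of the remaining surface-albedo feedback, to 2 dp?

0.05

Amplification A = ΔT/ΔT₀ = 15.3/4.6 = 3.326.
Total gain g = 1 − 1/A = 1 − 1/3.326 = 0.6993.
Known gains sum to 0.14 + 0.11 + 0.4 = 0.65.
g_alb = 0.6993 − 0.65 = 0.05.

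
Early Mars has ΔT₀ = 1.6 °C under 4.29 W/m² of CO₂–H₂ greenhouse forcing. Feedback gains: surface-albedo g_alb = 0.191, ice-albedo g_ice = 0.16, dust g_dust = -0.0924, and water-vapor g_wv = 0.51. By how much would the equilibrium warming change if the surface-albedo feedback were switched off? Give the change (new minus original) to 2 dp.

Original: g = 0.7686, ΔT = 1.6/(1−0.7686) = 6.9144 °C.
Without surface-albedo: g' = 0.5776, ΔT' = 1.6/(1−0.5776) = 3.7879 °C.
Change = 3.7879 − 6.9144 = -3.13 °C.

-3.13 °C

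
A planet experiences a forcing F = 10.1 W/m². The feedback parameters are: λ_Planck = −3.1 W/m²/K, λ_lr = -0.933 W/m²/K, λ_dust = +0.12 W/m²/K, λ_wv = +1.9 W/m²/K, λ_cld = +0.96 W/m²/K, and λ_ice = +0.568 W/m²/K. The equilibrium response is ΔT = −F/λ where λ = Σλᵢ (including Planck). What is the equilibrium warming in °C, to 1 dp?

Net feedback parameter λ = (−3.1) + (-0.933) + (+0.12) + (+1.9) + (+0.96) + (+0.568) = -0.485 W/m²/K.
ΔT = −F/λ = −10.1/(-0.485) = 20.8 °C.

20.8 °C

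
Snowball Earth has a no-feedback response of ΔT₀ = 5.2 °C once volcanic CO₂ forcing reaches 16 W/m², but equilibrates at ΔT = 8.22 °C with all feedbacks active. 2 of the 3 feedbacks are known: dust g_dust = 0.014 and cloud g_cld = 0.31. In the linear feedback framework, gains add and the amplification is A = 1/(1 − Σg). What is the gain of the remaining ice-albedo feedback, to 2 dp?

Amplification A = ΔT/ΔT₀ = 8.22/5.2 = 1.581.
Total gain g = 1 − 1/A = 1 − 1/1.581 = 0.3675.
Known gains sum to 0.014 + 0.31 = 0.324.
g_ice = 0.3675 − 0.324 = 0.04.

0.04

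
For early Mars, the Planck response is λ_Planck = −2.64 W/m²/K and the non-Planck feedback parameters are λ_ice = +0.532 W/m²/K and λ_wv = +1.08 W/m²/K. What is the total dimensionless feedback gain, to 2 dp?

0.61

Convert to gains: g_ice = 0.532/2.64 = 0.2015; g_wv = 1.08/2.64 = 0.4091.
Total gain g = 0.6106.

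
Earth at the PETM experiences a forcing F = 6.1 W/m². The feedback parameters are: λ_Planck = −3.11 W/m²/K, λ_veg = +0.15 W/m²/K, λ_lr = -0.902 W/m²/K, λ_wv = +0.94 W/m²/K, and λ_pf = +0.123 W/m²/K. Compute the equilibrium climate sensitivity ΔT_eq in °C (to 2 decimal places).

2.18 °C

Net feedback parameter λ = (−3.11) + (+0.15) + (-0.902) + (+0.94) + (+0.123) = -2.799 W/m²/K.
ΔT = −F/λ = −6.1/(-2.799) = 2.18 °C.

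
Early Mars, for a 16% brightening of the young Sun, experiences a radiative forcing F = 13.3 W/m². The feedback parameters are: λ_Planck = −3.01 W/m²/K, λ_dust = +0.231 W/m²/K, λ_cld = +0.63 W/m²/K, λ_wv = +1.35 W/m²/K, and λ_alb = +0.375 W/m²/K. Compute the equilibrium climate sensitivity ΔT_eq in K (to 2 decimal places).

Net feedback parameter λ = (−3.01) + (+0.231) + (+0.63) + (+1.35) + (+0.375) = -0.424 W/m²/K.
ΔT = −F/λ = −13.3/(-0.424) = 31.37 K.

31.37 K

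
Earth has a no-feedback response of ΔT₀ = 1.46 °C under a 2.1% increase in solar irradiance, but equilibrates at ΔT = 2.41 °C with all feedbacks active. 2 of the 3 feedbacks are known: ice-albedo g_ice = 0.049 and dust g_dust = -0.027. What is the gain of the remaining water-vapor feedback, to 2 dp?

0.37

Amplification A = ΔT/ΔT₀ = 2.41/1.46 = 1.651.
Total gain g = 1 − 1/A = 1 − 1/1.651 = 0.3943.
Known gains sum to 0.049 − 0.027 = 0.022.
g_wv = 0.3943 − 0.022 = 0.37.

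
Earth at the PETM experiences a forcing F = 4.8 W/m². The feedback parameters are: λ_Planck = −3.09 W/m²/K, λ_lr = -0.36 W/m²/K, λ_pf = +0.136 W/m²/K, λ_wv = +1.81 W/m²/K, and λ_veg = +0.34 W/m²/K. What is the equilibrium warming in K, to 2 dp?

4.12 K

Net feedback parameter λ = (−3.09) + (-0.36) + (+0.136) + (+1.81) + (+0.34) = -1.164 W/m²/K.
ΔT = −F/λ = −4.8/(-1.164) = 4.12 K.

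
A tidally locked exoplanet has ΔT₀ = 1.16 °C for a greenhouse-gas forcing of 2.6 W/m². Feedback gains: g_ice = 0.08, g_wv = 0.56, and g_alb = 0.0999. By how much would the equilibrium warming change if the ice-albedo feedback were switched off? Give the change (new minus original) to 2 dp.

Original: g = 0.7399, ΔT = 1.16/(1−0.7399) = 4.4598 °C.
Without ice-albedo: g' = 0.6599, ΔT' = 1.16/(1−0.6599) = 3.4108 °C.
Change = 3.4108 − 4.4598 = -1.05 °C.

-1.05 °C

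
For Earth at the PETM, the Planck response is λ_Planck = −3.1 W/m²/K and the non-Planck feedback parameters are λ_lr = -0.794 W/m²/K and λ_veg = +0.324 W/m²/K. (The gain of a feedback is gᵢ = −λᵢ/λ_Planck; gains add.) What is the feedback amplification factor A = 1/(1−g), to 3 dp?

Convert to gains: g_lr = -0.794/3.1 = -0.2561; g_veg = 0.324/3.1 = 0.1045.
Total gain g = -0.1516.
A = 1/(1 + 0.1516) = 0.868.

0.868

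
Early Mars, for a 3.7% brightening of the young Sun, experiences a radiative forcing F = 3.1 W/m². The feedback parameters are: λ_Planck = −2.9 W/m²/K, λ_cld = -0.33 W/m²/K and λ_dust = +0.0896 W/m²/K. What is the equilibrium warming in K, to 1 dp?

Net feedback parameter λ = (−2.9) + (-0.33) + (+0.0896) = -3.1404 W/m²/K.
ΔT = −F/λ = −3.1/(-3.1404) = 1.0 K.

1.0 K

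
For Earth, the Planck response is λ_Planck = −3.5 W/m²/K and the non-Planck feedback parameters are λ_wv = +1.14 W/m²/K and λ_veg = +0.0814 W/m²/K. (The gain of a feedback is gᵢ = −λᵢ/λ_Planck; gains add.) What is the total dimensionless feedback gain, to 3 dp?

Convert to gains: g_wv = 1.14/3.5 = 0.3257; g_veg = 0.0814/3.5 = 0.02326.
Total gain g = 0.34896.

0.349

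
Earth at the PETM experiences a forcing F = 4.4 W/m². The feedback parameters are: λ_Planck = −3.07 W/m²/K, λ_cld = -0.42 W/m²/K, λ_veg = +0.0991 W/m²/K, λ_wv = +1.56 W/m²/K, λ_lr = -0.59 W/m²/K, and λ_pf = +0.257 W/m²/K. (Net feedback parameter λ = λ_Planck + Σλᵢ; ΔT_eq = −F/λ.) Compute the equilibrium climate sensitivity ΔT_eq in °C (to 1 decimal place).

2.0 °C

Net feedback parameter λ = (−3.07) + (-0.42) + (+0.0991) + (+1.56) + (-0.59) + (+0.257) = -2.1639 W/m²/K.
ΔT = −F/λ = −4.4/(-2.1639) = 2.0 °C.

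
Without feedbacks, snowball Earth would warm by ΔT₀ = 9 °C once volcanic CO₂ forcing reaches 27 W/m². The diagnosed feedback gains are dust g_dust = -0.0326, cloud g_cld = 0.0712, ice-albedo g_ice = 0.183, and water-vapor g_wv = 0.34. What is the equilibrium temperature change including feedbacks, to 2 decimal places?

Total gain g = -0.0326 + 0.0712 + 0.183 + 0.34 = 0.5616.
Amplification A = 1/(1 − 0.5616) = 2.281.
ΔT = 9 × 2.281 = 20.53 °C.

20.53 °C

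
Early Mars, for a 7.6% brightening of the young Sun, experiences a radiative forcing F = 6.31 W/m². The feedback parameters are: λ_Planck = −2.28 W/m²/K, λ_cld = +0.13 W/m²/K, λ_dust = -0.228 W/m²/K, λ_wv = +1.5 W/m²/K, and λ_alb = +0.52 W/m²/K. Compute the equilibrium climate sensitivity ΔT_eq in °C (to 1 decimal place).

Net feedback parameter λ = (−2.28) + (+0.13) + (-0.228) + (+1.5) + (+0.52) = -0.358 W/m²/K.
ΔT = −F/λ = −6.31/(-0.358) = 17.6 °C.

17.6 °C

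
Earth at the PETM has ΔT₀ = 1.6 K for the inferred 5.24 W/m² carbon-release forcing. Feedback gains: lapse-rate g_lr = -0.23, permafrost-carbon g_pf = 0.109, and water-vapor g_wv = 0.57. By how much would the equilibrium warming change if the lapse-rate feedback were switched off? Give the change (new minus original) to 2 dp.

2.08 K

Original: g = 0.449, ΔT = 1.6/(1−0.449) = 2.9038 K.
Without lapse-rate: g' = 0.679, ΔT' = 1.6/(1−0.679) = 4.9844 K.
Change = 4.9844 − 2.9038 = 2.08 K.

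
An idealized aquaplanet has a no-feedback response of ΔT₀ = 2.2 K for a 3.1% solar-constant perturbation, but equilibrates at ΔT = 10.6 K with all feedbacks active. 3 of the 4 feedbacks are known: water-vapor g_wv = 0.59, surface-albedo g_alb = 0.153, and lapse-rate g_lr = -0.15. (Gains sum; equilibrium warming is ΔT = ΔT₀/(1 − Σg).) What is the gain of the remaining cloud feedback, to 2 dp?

Amplification A = ΔT/ΔT₀ = 10.6/2.2 = 4.818.
Total gain g = 1 − 1/A = 1 − 1/4.818 = 0.7924.
Known gains sum to 0.59 + 0.153 − 0.15 = 0.593.
g_cld = 0.7924 − 0.593 = 0.20.

0.20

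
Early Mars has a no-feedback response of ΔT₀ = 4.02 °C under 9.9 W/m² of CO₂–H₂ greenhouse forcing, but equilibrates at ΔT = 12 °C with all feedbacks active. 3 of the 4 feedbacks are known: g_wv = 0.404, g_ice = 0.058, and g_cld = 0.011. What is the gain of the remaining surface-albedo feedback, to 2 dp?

Amplification A = ΔT/ΔT₀ = 12/4.02 = 2.985.
Total gain g = 1 − 1/A = 1 − 1/2.985 = 0.665.
Known gains sum to 0.404 + 0.058 + 0.011 = 0.473.
g_alb = 0.665 − 0.473 = 0.19.

0.19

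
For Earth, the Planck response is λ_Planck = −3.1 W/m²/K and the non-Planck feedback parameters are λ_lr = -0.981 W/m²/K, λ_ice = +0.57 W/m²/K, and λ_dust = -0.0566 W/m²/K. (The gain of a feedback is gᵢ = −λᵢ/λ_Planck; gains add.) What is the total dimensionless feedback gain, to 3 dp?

-0.151

Convert to gains: g_lr = -0.981/3.1 = -0.3165; g_ice = 0.57/3.1 = 0.1839; g_dust = -0.0566/3.1 = -0.01826.
Total gain g = -0.15086.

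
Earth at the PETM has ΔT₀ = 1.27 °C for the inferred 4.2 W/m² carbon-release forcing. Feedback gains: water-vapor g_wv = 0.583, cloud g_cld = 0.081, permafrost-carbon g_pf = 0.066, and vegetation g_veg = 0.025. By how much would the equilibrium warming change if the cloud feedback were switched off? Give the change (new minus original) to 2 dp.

Original: g = 0.755, ΔT = 1.27/(1−0.755) = 5.1837 °C.
Without cloud: g' = 0.674, ΔT' = 1.27/(1−0.674) = 3.8957 °C.
Change = 3.8957 − 5.1837 = -1.29 °C.

-1.29 °C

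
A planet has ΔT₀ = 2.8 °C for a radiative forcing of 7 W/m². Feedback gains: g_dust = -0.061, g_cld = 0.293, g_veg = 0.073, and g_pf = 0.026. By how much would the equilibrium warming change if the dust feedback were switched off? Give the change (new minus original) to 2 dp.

0.42 °C

Original: g = 0.331, ΔT = 2.8/(1−0.331) = 4.1854 °C.
Without dust: g' = 0.392, ΔT' = 2.8/(1−0.392) = 4.6053 °C.
Change = 4.6053 − 4.1854 = 0.42 °C.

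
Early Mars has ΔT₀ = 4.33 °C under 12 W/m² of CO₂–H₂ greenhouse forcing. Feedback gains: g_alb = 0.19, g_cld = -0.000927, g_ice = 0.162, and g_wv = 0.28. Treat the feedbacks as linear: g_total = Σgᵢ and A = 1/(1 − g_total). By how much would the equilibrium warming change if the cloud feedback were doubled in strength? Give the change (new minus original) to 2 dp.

Original: g = 0.631073, ΔT = 4.33/(1−0.631073) = 11.7367 °C.
With doubled cloud: g' = 0.630146, ΔT' = 4.33/(1−0.630146) = 11.7073 °C.
Change = 11.7073 − 11.7367 = -0.03 °C.

-0.03 °C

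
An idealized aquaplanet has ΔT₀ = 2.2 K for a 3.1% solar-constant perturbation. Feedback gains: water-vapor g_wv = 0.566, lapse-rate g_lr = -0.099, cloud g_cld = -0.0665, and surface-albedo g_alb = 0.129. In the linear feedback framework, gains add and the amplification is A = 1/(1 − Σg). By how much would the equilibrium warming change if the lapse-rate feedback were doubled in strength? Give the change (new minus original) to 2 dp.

Original: g = 0.5295, ΔT = 2.2/(1−0.5295) = 4.6759 K.
With doubled lapse-rate: g' = 0.4305, ΔT' = 2.2/(1−0.4305) = 3.8630 K.
Change = 3.8630 − 4.6759 = -0.81 K.

-0.81 K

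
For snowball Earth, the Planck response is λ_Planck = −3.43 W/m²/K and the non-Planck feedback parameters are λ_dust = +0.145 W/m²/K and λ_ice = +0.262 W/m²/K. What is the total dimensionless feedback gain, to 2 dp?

Convert to gains: g_dust = 0.145/3.43 = 0.04227; g_ice = 0.262/3.43 = 0.07638.
Total gain g = 0.11865.

0.12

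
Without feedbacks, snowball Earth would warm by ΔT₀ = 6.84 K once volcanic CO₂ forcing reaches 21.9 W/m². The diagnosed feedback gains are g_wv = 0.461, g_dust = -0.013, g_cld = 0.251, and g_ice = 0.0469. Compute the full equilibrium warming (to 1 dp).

26.9 K

Total gain g = 0.461 − 0.013 + 0.251 + 0.0469 = 0.7459.
Amplification A = 1/(1 − 0.7459) = 3.935.
ΔT = 6.84 × 3.935 = 26.9 K.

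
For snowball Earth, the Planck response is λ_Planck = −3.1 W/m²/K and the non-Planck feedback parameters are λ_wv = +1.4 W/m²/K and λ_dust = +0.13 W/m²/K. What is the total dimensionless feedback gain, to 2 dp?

0.49

Convert to gains: g_wv = 1.4/3.1 = 0.4516; g_dust = 0.13/3.1 = 0.04194.
Total gain g = 0.49354.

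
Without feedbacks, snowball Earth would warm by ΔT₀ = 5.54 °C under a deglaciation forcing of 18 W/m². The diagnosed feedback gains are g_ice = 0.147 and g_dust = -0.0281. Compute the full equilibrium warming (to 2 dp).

6.29 °C

Total gain g = 0.147 − 0.0281 = 0.1189.
Amplification A = 1/(1 − 0.1189) = 1.135.
ΔT = 5.54 × 1.135 = 6.29 °C.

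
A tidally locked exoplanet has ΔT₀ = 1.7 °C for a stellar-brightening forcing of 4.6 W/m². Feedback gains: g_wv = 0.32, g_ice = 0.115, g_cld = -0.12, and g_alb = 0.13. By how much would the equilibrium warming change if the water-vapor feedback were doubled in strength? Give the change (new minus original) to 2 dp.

4.17 °C

Original: g = 0.445, ΔT = 1.7/(1−0.445) = 3.0631 °C.
With doubled water-vapor: g' = 0.765, ΔT' = 1.7/(1−0.765) = 7.2340 °C.
Change = 7.2340 − 3.0631 = 4.17 °C.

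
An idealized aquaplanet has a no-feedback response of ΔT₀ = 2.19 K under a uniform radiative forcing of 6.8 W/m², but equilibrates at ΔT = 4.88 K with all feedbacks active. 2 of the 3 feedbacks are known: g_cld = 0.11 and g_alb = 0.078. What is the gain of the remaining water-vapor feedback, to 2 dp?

0.36

Amplification A = ΔT/ΔT₀ = 4.88/2.19 = 2.228.
Total gain g = 1 − 1/A = 1 − 1/2.228 = 0.5512.
Known gains sum to 0.11 + 0.078 = 0.188.
g_wv = 0.5512 − 0.188 = 0.36.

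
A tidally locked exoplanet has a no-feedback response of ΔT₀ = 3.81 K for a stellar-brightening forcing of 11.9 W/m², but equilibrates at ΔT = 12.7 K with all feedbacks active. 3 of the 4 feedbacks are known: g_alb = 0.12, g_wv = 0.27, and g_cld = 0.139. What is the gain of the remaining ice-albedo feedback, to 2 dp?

0.17

Amplification A = ΔT/ΔT₀ = 12.7/3.81 = 3.333.
Total gain g = 1 − 1/A = 1 − 1/3.333 = 0.7.
Known gains sum to 0.12 + 0.27 + 0.139 = 0.529.
g_ice = 0.7 − 0.529 = 0.17.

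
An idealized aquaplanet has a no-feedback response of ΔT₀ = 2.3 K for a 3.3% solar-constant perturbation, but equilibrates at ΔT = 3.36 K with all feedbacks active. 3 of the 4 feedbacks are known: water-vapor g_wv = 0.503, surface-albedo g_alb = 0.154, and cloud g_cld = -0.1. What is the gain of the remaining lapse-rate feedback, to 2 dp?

-0.24

Amplification A = ΔT/ΔT₀ = 3.36/2.3 = 1.461.
Total gain g = 1 − 1/A = 1 − 1/1.461 = 0.3155.
Known gains sum to 0.503 + 0.154 − 0.1 = 0.557.
g_lr = 0.3155 − 0.557 = -0.24.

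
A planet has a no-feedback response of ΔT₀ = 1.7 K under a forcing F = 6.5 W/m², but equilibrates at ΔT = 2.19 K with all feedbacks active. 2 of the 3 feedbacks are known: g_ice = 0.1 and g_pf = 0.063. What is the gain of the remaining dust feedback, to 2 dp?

0.06

Amplification A = ΔT/ΔT₀ = 2.19/1.7 = 1.288.
Total gain g = 1 − 1/A = 1 − 1/1.288 = 0.2236.
Known gains sum to 0.1 + 0.063 = 0.163.
g_dust = 0.2236 − 0.163 = 0.06.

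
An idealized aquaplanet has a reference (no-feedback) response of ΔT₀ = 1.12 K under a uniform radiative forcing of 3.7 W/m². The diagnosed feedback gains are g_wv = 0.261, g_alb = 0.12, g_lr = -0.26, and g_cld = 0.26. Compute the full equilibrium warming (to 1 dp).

1.8 K

Total gain g = 0.261 + 0.12 − 0.26 + 0.26 = 0.381.
Amplification A = 1/(1 − 0.381) = 1.616.
ΔT = 1.12 × 1.616 = 1.8 K.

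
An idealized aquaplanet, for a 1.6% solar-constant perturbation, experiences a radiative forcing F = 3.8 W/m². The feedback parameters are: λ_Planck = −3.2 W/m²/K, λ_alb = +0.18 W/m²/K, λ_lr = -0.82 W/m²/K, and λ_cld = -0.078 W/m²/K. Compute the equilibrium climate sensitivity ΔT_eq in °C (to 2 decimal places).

0.97 °C

Net feedback parameter λ = (−3.2) + (+0.18) + (-0.82) + (-0.078) = -3.918 W/m²/K.
ΔT = −F/λ = −3.8/(-3.918) = 0.97 °C.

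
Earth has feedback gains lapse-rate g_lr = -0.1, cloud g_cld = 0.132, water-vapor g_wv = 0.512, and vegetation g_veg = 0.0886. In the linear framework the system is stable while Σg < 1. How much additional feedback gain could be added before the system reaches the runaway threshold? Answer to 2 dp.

Current total gain = -0.1 + 0.132 + 0.512 + 0.0886 = 0.6326.
Margin to runaway = 1 − 0.6326 = 0.37.

0.37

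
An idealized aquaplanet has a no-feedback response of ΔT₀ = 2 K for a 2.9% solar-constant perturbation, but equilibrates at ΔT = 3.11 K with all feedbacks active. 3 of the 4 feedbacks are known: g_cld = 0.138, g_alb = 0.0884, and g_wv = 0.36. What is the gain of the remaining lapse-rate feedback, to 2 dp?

Amplification A = ΔT/ΔT₀ = 3.11/2 = 1.555.
Total gain g = 1 − 1/A = 1 − 1/1.555 = 0.3569.
Known gains sum to 0.138 + 0.0884 + 0.36 = 0.5864.
g_lr = 0.3569 − 0.5864 = -0.23.

-0.23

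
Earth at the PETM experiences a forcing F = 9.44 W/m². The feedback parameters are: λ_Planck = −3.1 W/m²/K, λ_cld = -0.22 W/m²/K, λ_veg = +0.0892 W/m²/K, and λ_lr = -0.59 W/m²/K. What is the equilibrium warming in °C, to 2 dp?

Net feedback parameter λ = (−3.1) + (-0.22) + (+0.0892) + (-0.59) = -3.8208 W/m²/K.
ΔT = −F/λ = −9.44/(-3.8208) = 2.47 °C.

2.47 °C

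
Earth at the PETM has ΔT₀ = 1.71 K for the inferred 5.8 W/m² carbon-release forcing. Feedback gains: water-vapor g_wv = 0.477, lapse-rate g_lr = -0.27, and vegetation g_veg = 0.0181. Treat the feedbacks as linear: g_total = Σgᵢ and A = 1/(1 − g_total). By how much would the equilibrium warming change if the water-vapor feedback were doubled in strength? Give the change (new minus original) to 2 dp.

3.53 K

Original: g = 0.2251, ΔT = 1.71/(1−0.2251) = 2.2067 K.
With doubled water-vapor: g' = 0.7021, ΔT' = 1.71/(1−0.7021) = 5.7402 K.
Change = 5.7402 − 2.2067 = 3.53 K.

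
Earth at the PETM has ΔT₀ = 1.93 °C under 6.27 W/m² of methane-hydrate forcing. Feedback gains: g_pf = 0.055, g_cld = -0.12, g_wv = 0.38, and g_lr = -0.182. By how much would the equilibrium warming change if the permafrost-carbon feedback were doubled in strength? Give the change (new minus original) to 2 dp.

0.15 °C

Original: g = 0.133, ΔT = 1.93/(1−0.133) = 2.2261 °C.
With doubled permafrost-carbon: g' = 0.188, ΔT' = 1.93/(1−0.188) = 2.3768 °C.
Change = 2.3768 − 2.2261 = 0.15 °C.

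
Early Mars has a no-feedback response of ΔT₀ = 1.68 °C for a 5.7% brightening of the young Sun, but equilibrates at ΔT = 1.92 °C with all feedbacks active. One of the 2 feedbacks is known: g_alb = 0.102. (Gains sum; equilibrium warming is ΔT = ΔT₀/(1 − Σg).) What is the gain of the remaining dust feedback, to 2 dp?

0.02

Amplification A = ΔT/ΔT₀ = 1.92/1.68 = 1.143.
Total gain g = 1 − 1/A = 1 − 1/1.143 = 0.1251.
The known gain is 0.102.
g_dust = 0.1251 − 0.102 = 0.02.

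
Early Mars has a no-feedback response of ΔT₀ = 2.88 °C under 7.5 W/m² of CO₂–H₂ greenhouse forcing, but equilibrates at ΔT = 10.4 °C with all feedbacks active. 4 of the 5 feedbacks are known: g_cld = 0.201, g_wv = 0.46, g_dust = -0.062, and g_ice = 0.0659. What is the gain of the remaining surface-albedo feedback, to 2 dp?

0.06

Amplification A = ΔT/ΔT₀ = 10.4/2.88 = 3.611.
Total gain g = 1 − 1/A = 1 − 1/3.611 = 0.7231.
Known gains sum to 0.201 + 0.46 − 0.062 + 0.0659 = 0.6649.
g_alb = 0.7231 − 0.6649 = 0.06.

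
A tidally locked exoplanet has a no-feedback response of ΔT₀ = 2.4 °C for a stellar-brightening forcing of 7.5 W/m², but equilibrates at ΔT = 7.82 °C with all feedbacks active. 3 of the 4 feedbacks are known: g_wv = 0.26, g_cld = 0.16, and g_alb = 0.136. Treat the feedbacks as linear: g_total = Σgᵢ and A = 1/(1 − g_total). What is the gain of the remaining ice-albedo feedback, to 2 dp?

0.14

Amplification A = ΔT/ΔT₀ = 7.82/2.4 = 3.258.
Total gain g = 1 − 1/A = 1 − 1/3.258 = 0.6931.
Known gains sum to 0.26 + 0.16 + 0.136 = 0.556.
g_ice = 0.6931 − 0.556 = 0.14.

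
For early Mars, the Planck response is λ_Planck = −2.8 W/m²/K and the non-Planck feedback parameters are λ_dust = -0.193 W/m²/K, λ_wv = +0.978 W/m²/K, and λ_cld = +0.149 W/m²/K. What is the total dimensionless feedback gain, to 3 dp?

Convert to gains: g_dust = -0.193/2.8 = -0.06893; g_wv = 0.978/2.8 = 0.3493; g_cld = 0.149/2.8 = 0.05321.
Total gain g = 0.33358.

0.334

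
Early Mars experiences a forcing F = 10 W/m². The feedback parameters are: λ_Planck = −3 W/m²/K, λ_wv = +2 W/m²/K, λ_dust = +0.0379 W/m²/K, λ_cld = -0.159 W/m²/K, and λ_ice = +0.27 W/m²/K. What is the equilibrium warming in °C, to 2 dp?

Net feedback parameter λ = (−3) + (+2) + (+0.0379) + (-0.159) + (+0.27) = -0.8511 W/m²/K.
ΔT = −F/λ = −10/(-0.8511) = 11.75 °C.

11.75 °C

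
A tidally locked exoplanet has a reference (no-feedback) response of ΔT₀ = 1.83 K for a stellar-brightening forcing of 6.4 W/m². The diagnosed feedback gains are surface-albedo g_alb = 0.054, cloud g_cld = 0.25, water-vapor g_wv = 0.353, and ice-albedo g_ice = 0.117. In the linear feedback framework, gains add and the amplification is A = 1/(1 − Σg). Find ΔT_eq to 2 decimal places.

8.10 K

Total gain g = 0.054 + 0.25 + 0.353 + 0.117 = 0.774.
Amplification A = 1/(1 − 0.774) = 4.425.
ΔT = 1.83 × 4.425 = 8.10 K.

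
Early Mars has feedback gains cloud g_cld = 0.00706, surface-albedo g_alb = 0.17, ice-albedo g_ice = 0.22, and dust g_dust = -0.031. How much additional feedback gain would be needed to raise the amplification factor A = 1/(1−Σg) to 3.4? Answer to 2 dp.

Current total gain = 0.36606.
Target gain for A = 3.4: g* = 1 − 1/3.4 = 0.7059.
Additional gain needed = 0.7059 − 0.36606 = 0.34.

0.34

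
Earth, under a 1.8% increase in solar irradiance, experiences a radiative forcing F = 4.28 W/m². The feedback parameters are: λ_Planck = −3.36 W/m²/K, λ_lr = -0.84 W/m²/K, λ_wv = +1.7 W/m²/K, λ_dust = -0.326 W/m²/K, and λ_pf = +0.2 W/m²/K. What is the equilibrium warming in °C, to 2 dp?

1.63 °C

Net feedback parameter λ = (−3.36) + (-0.84) + (+1.7) + (-0.326) + (+0.2) = -2.626 W/m²/K.
ΔT = −F/λ = −4.28/(-2.626) = 1.63 °C.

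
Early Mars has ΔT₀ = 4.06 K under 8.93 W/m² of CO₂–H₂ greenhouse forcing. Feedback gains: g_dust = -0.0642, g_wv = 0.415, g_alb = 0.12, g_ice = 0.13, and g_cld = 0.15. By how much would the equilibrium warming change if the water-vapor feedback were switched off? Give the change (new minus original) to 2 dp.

-10.18 K

Original: g = 0.7508, ΔT = 4.06/(1−0.7508) = 16.2921 K.
Without water-vapor: g' = 0.3358, ΔT' = 4.06/(1−0.3358) = 6.1126 K.
Change = 6.1126 − 16.2921 = -10.18 K.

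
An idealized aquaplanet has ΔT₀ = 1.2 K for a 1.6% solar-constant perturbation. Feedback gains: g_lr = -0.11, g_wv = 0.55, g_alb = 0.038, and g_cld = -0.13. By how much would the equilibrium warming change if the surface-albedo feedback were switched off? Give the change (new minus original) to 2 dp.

Original: g = 0.348, ΔT = 1.2/(1−0.348) = 1.8405 K.
Without surface-albedo: g' = 0.31, ΔT' = 1.2/(1−0.31) = 1.7391 K.
Change = 1.7391 − 1.8405 = -0.10 K.

-0.10 K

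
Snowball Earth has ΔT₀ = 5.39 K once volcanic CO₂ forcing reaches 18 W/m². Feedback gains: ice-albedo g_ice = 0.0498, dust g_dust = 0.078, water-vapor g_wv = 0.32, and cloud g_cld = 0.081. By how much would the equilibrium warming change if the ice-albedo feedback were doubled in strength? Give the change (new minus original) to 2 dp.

1.35 K

Original: g = 0.5288, ΔT = 5.39/(1−0.5288) = 11.4389 K.
With doubled ice-albedo: g' = 0.5786, ΔT' = 5.39/(1−0.5786) = 12.7907 K.
Change = 12.7907 − 11.4389 = 1.35 K.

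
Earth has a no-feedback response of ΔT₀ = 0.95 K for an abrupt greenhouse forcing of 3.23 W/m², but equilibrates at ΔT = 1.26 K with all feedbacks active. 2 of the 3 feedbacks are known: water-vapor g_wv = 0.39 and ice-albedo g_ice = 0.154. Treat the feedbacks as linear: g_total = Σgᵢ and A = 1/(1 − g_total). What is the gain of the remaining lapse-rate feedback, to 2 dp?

-0.30

Amplification A = ΔT/ΔT₀ = 1.26/0.95 = 1.326.
Total gain g = 1 − 1/A = 1 − 1/1.326 = 0.2459.
Known gains sum to 0.39 + 0.154 = 0.544.
g_lr = 0.2459 − 0.544 = -0.30.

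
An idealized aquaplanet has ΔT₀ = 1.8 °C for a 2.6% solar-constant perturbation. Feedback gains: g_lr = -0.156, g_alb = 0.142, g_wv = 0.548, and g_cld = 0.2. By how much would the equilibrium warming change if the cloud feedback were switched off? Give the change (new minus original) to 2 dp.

Original: g = 0.734, ΔT = 1.8/(1−0.734) = 6.7669 °C.
Without cloud: g' = 0.534, ΔT' = 1.8/(1−0.534) = 3.8627 °C.
Change = 3.8627 − 6.7669 = -2.90 °C.

-2.90 °C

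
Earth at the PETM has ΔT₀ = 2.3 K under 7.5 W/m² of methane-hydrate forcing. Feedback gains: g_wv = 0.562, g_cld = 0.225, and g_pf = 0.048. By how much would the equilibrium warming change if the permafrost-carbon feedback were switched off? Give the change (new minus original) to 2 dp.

Original: g = 0.835, ΔT = 2.3/(1−0.835) = 13.9394 K.
Without permafrost-carbon: g' = 0.787, ΔT' = 2.3/(1−0.787) = 10.7981 K.
Change = 10.7981 − 13.9394 = -3.14 K.

-3.14 K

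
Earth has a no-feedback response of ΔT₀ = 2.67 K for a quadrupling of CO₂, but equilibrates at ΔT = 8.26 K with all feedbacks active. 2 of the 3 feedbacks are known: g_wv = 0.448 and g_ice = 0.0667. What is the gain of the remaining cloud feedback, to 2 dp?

Amplification A = ΔT/ΔT₀ = 8.26/2.67 = 3.094.
Total gain g = 1 − 1/A = 1 − 1/3.094 = 0.6768.
Known gains sum to 0.448 + 0.0667 = 0.5147.
g_cld = 0.6768 − 0.5147 = 0.16.

0.16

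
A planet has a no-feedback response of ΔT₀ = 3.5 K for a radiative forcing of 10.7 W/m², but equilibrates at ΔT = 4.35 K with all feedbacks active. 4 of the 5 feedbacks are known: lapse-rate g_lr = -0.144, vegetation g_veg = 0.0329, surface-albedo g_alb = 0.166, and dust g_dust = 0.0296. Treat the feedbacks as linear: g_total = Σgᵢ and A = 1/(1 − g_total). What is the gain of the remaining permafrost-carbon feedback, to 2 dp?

Amplification A = ΔT/ΔT₀ = 4.35/3.5 = 1.243.
Total gain g = 1 − 1/A = 1 − 1/1.243 = 0.1955.
Known gains sum to -0.144 + 0.0329 + 0.166 + 0.0296 = 0.0845.
g_pf = 0.1955 − 0.0845 = 0.11.

0.11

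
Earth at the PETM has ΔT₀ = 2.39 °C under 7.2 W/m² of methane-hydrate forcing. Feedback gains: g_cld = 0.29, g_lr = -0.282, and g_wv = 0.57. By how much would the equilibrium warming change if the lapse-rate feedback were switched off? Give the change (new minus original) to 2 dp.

11.41 °C

Original: g = 0.578, ΔT = 2.39/(1−0.578) = 5.6635 °C.
Without lapse-rate: g' = 0.86, ΔT' = 2.39/(1−0.86) = 17.0714 °C.
Change = 17.0714 − 5.6635 = 11.41 °C.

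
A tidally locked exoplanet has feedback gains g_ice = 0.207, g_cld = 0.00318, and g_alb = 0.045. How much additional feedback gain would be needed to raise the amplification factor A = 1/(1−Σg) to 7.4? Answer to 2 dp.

0.61

Current total gain = 0.25518.
Target gain for A = 7.4: g* = 1 − 1/7.4 = 0.8649.
Additional gain needed = 0.8649 − 0.25518 = 0.61.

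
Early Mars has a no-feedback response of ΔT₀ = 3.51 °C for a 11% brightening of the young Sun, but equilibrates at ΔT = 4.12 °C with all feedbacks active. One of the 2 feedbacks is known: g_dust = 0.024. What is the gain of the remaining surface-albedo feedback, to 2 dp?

0.12

Amplification A = ΔT/ΔT₀ = 4.12/3.51 = 1.174.
Total gain g = 1 − 1/A = 1 − 1/1.174 = 0.1482.
The known gain is 0.024.
g_alb = 0.1482 − 0.024 = 0.12.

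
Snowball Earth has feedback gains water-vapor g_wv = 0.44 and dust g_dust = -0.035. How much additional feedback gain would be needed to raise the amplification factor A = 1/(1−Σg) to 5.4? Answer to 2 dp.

Current total gain = 0.405.
Target gain for A = 5.4: g* = 1 − 1/5.4 = 0.8148.
Additional gain needed = 0.8148 − 0.405 = 0.41.

0.41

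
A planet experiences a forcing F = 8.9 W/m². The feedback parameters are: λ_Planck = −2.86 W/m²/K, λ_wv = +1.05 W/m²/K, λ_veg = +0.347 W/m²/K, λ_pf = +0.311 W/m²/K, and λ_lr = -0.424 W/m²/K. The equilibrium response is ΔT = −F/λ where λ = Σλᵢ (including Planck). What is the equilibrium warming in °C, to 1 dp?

Net feedback parameter λ = (−2.86) + (+1.05) + (+0.347) + (+0.311) + (-0.424) = -1.576 W/m²/K.
ΔT = −F/λ = −8.9/(-1.576) = 5.6 °C.

5.6 °C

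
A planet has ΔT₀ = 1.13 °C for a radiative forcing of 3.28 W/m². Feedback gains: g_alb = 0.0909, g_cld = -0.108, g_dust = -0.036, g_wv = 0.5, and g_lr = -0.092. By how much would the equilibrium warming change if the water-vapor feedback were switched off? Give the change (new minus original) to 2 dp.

-0.76 °C

Original: g = 0.3549, ΔT = 1.13/(1−0.3549) = 1.7517 °C.
Without water-vapor: g' = -0.1451, ΔT' = 1.13/(1+0.1451) = 0.9868 °C.
Change = 0.9868 − 1.7517 = -0.76 °C.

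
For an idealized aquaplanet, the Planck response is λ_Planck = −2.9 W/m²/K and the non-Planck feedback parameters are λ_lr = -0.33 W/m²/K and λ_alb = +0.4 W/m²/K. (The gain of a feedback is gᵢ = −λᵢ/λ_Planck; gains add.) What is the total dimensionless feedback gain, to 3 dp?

Convert to gains: g_lr = -0.33/2.9 = -0.1138; g_alb = 0.4/2.9 = 0.1379.
Total gain g = 0.0241.

0.024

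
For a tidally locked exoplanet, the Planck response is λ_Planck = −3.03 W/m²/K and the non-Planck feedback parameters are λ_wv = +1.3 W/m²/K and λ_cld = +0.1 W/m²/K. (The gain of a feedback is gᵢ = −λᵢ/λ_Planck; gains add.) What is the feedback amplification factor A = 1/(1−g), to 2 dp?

Convert to gains: g_wv = 1.3/3.03 = 0.429; g_cld = 0.1/3.03 = 0.033.
Total gain g = 0.462.
A = 1/(1 − 0.462) = 1.86.

1.86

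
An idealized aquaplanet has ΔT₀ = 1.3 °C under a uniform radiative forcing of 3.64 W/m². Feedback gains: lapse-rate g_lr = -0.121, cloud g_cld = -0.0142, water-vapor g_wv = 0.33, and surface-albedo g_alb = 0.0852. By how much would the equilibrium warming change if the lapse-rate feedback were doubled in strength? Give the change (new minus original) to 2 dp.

-0.26 °C

Original: g = 0.28, ΔT = 1.3/(1−0.28) = 1.8056 °C.
With doubled lapse-rate: g' = 0.159, ΔT' = 1.3/(1−0.159) = 1.5458 °C.
Change = 1.5458 − 1.8056 = -0.26 °C.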